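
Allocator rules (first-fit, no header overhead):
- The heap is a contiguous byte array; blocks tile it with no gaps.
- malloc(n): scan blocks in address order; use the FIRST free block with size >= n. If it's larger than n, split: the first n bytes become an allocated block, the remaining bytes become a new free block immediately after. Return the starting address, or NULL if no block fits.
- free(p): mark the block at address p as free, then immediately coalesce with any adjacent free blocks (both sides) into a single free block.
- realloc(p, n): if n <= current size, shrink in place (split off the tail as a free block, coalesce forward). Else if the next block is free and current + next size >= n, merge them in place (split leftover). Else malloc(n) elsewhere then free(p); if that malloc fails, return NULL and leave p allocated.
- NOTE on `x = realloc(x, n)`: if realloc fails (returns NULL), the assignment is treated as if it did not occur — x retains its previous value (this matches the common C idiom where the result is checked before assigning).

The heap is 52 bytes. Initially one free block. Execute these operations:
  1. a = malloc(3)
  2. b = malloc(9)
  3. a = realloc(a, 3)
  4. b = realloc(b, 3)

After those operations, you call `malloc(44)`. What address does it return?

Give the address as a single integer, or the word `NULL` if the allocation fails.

Answer: 6

Derivation:
Op 1: a = malloc(3) -> a = 0; heap: [0-2 ALLOC][3-51 FREE]
Op 2: b = malloc(9) -> b = 3; heap: [0-2 ALLOC][3-11 ALLOC][12-51 FREE]
Op 3: a = realloc(a, 3) -> a = 0; heap: [0-2 ALLOC][3-11 ALLOC][12-51 FREE]
Op 4: b = realloc(b, 3) -> b = 3; heap: [0-2 ALLOC][3-5 ALLOC][6-51 FREE]
malloc(44): first-fit scan over [0-2 ALLOC][3-5 ALLOC][6-51 FREE] -> 6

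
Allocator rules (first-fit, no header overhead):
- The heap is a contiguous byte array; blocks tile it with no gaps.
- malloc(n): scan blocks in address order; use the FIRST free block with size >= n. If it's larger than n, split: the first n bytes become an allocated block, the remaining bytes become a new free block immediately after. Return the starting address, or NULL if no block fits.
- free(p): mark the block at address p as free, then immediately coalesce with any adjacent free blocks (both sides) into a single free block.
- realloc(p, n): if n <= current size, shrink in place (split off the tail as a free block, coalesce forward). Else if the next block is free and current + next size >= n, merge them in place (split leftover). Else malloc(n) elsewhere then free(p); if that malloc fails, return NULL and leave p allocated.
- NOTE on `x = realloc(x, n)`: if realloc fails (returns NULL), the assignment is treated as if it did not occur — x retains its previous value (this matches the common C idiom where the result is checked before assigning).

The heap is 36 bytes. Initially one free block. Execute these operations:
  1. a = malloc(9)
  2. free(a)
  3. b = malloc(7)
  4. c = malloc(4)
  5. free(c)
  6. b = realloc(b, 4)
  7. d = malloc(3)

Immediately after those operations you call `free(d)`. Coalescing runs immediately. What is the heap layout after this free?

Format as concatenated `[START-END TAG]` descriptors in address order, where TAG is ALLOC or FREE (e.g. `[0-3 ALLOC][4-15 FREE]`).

Op 1: a = malloc(9) -> a = 0; heap: [0-8 ALLOC][9-35 FREE]
Op 2: free(a) -> (freed a); heap: [0-35 FREE]
Op 3: b = malloc(7) -> b = 0; heap: [0-6 ALLOC][7-35 FREE]
Op 4: c = malloc(4) -> c = 7; heap: [0-6 ALLOC][7-10 ALLOC][11-35 FREE]
Op 5: free(c) -> (freed c); heap: [0-6 ALLOC][7-35 FREE]
Op 6: b = realloc(b, 4) -> b = 0; heap: [0-3 ALLOC][4-35 FREE]
Op 7: d = malloc(3) -> d = 4; heap: [0-3 ALLOC][4-6 ALLOC][7-35 FREE]
free(d): d = 4 -> block [4-6 ALLOC]; mark free, coalesce with adjacent free neighbors -> [0-3 ALLOC][4-35 FREE]

Answer: [0-3 ALLOC][4-35 FREE]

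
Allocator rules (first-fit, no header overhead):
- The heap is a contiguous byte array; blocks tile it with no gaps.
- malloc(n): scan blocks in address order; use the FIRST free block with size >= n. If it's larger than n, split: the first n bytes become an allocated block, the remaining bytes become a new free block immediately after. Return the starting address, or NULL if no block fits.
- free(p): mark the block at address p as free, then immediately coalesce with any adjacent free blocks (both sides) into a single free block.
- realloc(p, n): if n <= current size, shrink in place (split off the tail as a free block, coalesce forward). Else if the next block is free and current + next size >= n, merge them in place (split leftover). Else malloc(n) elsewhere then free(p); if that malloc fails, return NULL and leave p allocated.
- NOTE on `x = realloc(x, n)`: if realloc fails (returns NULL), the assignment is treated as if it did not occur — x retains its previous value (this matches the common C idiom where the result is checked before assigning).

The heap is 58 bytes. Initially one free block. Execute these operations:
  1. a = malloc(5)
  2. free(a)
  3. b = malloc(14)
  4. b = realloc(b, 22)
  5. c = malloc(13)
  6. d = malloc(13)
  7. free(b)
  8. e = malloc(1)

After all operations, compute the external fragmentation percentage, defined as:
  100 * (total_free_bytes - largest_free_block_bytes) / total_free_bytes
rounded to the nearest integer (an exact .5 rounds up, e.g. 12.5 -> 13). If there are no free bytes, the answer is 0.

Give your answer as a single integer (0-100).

Answer: 32

Derivation:
Op 1: a = malloc(5) -> a = 0; heap: [0-4 ALLOC][5-57 FREE]
Op 2: free(a) -> (freed a); heap: [0-57 FREE]
Op 3: b = malloc(14) -> b = 0; heap: [0-13 ALLOC][14-57 FREE]
Op 4: b = realloc(b, 22) -> b = 0; heap: [0-21 ALLOC][22-57 FREE]
Op 5: c = malloc(13) -> c = 22; heap: [0-21 ALLOC][22-34 ALLOC][35-57 FREE]
Op 6: d = malloc(13) -> d = 35; heap: [0-21 ALLOC][22-34 ALLOC][35-47 ALLOC][48-57 FREE]
Op 7: free(b) -> (freed b); heap: [0-21 FREE][22-34 ALLOC][35-47 ALLOC][48-57 FREE]
Op 8: e = malloc(1) -> e = 0; heap: [0-0 ALLOC][1-21 FREE][22-34 ALLOC][35-47 ALLOC][48-57 FREE]
Free blocks: [21 10] total_free=31 largest=21 -> 100*(31-21)/31 = 1000/31 ≈ 32.258 -> rounds to 32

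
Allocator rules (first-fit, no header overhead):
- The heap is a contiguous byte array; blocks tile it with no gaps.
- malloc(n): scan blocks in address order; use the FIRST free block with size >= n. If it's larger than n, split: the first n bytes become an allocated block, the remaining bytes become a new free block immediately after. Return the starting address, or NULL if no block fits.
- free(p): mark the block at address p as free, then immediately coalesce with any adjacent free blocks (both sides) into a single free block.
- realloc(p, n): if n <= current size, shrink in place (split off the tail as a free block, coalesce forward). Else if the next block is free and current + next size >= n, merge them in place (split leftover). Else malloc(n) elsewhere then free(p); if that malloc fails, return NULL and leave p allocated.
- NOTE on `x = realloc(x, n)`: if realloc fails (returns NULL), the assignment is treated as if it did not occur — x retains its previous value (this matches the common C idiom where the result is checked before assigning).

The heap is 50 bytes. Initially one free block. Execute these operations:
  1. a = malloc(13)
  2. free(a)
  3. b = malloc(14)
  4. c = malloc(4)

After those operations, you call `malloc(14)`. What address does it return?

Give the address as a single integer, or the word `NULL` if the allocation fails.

Op 1: a = malloc(13) -> a = 0; heap: [0-12 ALLOC][13-49 FREE]
Op 2: free(a) -> (freed a); heap: [0-49 FREE]
Op 3: b = malloc(14) -> b = 0; heap: [0-13 ALLOC][14-49 FREE]
Op 4: c = malloc(4) -> c = 14; heap: [0-13 ALLOC][14-17 ALLOC][18-49 FREE]
malloc(14): first-fit scan over [0-13 ALLOC][14-17 ALLOC][18-49 FREE] -> 18

Answer: 18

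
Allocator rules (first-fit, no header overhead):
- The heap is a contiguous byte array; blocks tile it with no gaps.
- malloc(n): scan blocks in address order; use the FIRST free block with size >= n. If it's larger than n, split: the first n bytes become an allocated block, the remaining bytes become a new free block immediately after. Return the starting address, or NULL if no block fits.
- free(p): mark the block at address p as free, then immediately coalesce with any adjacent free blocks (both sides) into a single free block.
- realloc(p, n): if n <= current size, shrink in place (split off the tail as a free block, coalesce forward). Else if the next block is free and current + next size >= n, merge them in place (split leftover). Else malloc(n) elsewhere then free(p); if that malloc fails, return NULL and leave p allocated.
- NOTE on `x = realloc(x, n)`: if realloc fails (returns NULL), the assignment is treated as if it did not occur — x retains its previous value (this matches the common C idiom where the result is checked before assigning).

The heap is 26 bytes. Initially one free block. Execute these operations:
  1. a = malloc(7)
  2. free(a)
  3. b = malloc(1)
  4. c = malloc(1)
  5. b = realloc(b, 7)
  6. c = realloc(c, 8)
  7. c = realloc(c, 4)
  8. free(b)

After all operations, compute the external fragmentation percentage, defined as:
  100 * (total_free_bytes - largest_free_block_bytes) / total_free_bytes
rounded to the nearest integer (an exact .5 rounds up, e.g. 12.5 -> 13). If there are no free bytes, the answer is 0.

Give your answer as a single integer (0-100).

Op 1: a = malloc(7) -> a = 0; heap: [0-6 ALLOC][7-25 FREE]
Op 2: free(a) -> (freed a); heap: [0-25 FREE]
Op 3: b = malloc(1) -> b = 0; heap: [0-0 ALLOC][1-25 FREE]
Op 4: c = malloc(1) -> c = 1; heap: [0-0 ALLOC][1-1 ALLOC][2-25 FREE]
Op 5: b = realloc(b, 7) -> b = 2; heap: [0-0 FREE][1-1 ALLOC][2-8 ALLOC][9-25 FREE]
Op 6: c = realloc(c, 8) -> c = 9; heap: [0-1 FREE][2-8 ALLOC][9-16 ALLOC][17-25 FREE]
Op 7: c = realloc(c, 4) -> c = 9; heap: [0-1 FREE][2-8 ALLOC][9-12 ALLOC][13-25 FREE]
Op 8: free(b) -> (freed b); heap: [0-8 FREE][9-12 ALLOC][13-25 FREE]
Free blocks: [9 13] total_free=22 largest=13 -> 100*(22-13)/22 = 900/22 ≈ 40.909 -> rounds to 41

Answer: 41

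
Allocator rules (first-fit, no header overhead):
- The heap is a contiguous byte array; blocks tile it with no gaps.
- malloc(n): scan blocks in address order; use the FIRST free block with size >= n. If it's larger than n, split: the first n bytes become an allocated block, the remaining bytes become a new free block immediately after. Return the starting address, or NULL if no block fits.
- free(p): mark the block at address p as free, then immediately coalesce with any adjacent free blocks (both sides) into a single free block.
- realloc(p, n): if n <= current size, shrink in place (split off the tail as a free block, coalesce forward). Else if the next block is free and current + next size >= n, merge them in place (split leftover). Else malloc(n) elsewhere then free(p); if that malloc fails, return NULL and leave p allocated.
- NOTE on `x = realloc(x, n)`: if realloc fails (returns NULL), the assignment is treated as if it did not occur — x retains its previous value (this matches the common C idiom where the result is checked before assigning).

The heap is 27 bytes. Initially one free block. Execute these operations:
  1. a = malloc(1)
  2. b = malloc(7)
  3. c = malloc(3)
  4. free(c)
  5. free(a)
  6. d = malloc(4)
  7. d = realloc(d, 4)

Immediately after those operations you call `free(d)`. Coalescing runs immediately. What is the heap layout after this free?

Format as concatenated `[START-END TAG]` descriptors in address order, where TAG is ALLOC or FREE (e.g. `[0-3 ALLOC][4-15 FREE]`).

Op 1: a = malloc(1) -> a = 0; heap: [0-0 ALLOC][1-26 FREE]
Op 2: b = malloc(7) -> b = 1; heap: [0-0 ALLOC][1-7 ALLOC][8-26 FREE]
Op 3: c = malloc(3) -> c = 8; heap: [0-0 ALLOC][1-7 ALLOC][8-10 ALLOC][11-26 FREE]
Op 4: free(c) -> (freed c); heap: [0-0 ALLOC][1-7 ALLOC][8-26 FREE]
Op 5: free(a) -> (freed a); heap: [0-0 FREE][1-7 ALLOC][8-26 FREE]
Op 6: d = malloc(4) -> d = 8; heap: [0-0 FREE][1-7 ALLOC][8-11 ALLOC][12-26 FREE]
Op 7: d = realloc(d, 4) -> d = 8; heap: [0-0 FREE][1-7 ALLOC][8-11 ALLOC][12-26 FREE]
free(d): d = 8 -> block [8-11 ALLOC]; mark free, coalesce with adjacent free neighbors -> [0-0 FREE][1-7 ALLOC][8-26 FREE]

Answer: [0-0 FREE][1-7 ALLOC][8-26 FREE]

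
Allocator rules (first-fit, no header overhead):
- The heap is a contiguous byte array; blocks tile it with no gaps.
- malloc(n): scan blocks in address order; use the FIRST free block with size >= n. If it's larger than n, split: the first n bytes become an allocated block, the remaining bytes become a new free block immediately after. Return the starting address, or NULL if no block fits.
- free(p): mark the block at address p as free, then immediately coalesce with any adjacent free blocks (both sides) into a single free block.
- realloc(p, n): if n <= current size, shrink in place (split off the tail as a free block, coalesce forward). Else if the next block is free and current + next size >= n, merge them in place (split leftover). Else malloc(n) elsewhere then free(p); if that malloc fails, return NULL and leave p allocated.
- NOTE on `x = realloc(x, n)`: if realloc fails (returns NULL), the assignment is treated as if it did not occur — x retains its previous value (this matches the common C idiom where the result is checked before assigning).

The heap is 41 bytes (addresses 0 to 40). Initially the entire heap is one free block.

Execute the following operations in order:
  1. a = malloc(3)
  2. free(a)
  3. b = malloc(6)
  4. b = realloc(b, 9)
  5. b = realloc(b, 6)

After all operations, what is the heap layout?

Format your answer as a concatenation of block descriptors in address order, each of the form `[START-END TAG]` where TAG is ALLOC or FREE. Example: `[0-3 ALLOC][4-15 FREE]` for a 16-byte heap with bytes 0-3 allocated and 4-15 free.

Op 1: a = malloc(3) -> a = 0; heap: [0-2 ALLOC][3-40 FREE]
Op 2: free(a) -> (freed a); heap: [0-40 FREE]
Op 3: b = malloc(6) -> b = 0; heap: [0-5 ALLOC][6-40 FREE]
Op 4: b = realloc(b, 9) -> b = 0; heap: [0-8 ALLOC][9-40 FREE]
Op 5: b = realloc(b, 6) -> b = 0; heap: [0-5 ALLOC][6-40 FREE]

Answer: [0-5 ALLOC][6-40 FREE]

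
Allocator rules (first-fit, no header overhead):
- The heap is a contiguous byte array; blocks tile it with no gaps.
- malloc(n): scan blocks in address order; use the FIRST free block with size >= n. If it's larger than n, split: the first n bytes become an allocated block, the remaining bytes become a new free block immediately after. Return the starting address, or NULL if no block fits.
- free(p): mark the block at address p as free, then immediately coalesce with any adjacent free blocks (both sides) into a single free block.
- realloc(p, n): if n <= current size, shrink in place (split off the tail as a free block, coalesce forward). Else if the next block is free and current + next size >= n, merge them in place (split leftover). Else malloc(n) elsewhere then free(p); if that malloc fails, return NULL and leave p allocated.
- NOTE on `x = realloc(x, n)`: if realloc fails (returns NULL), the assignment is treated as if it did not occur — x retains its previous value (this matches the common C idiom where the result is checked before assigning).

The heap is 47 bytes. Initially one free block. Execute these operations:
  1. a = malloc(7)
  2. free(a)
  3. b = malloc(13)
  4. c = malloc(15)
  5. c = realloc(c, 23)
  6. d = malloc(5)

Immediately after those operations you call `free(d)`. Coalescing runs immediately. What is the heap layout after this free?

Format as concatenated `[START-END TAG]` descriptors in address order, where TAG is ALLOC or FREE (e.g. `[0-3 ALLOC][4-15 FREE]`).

Op 1: a = malloc(7) -> a = 0; heap: [0-6 ALLOC][7-46 FREE]
Op 2: free(a) -> (freed a); heap: [0-46 FREE]
Op 3: b = malloc(13) -> b = 0; heap: [0-12 ALLOC][13-46 FREE]
Op 4: c = malloc(15) -> c = 13; heap: [0-12 ALLOC][13-27 ALLOC][28-46 FREE]
Op 5: c = realloc(c, 23) -> c = 13; heap: [0-12 ALLOC][13-35 ALLOC][36-46 FREE]
Op 6: d = malloc(5) -> d = 36; heap: [0-12 ALLOC][13-35 ALLOC][36-40 ALLOC][41-46 FREE]
free(d): d = 36 -> block [36-40 ALLOC]; mark free, coalesce with adjacent free neighbors -> [0-12 ALLOC][13-35 ALLOC][36-46 FREE]

Answer: [0-12 ALLOC][13-35 ALLOC][36-46 FREE]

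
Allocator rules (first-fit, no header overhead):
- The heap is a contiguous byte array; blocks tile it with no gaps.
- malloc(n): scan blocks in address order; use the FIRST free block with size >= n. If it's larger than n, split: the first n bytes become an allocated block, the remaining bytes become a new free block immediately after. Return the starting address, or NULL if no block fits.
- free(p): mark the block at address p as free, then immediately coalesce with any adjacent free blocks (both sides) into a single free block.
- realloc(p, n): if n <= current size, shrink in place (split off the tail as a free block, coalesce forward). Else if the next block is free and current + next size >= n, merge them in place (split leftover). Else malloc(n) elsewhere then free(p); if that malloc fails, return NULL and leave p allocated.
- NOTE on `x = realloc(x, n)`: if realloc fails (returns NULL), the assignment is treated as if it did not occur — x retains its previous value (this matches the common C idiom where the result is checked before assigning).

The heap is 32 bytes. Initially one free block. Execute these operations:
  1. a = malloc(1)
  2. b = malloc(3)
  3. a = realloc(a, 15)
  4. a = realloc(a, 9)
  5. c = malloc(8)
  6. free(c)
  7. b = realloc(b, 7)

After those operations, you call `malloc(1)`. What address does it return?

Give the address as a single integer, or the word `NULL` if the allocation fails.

Op 1: a = malloc(1) -> a = 0; heap: [0-0 ALLOC][1-31 FREE]
Op 2: b = malloc(3) -> b = 1; heap: [0-0 ALLOC][1-3 ALLOC][4-31 FREE]
Op 3: a = realloc(a, 15) -> a = 4; heap: [0-0 FREE][1-3 ALLOC][4-18 ALLOC][19-31 FREE]
Op 4: a = realloc(a, 9) -> a = 4; heap: [0-0 FREE][1-3 ALLOC][4-12 ALLOC][13-31 FREE]
Op 5: c = malloc(8) -> c = 13; heap: [0-0 FREE][1-3 ALLOC][4-12 ALLOC][13-20 ALLOC][21-31 FREE]
Op 6: free(c) -> (freed c); heap: [0-0 FREE][1-3 ALLOC][4-12 ALLOC][13-31 FREE]
Op 7: b = realloc(b, 7) -> b = 13; heap: [0-3 FREE][4-12 ALLOC][13-19 ALLOC][20-31 FREE]
malloc(1): first-fit scan over [0-3 FREE][4-12 ALLOC][13-19 ALLOC][20-31 FREE] -> 0

Answer: 0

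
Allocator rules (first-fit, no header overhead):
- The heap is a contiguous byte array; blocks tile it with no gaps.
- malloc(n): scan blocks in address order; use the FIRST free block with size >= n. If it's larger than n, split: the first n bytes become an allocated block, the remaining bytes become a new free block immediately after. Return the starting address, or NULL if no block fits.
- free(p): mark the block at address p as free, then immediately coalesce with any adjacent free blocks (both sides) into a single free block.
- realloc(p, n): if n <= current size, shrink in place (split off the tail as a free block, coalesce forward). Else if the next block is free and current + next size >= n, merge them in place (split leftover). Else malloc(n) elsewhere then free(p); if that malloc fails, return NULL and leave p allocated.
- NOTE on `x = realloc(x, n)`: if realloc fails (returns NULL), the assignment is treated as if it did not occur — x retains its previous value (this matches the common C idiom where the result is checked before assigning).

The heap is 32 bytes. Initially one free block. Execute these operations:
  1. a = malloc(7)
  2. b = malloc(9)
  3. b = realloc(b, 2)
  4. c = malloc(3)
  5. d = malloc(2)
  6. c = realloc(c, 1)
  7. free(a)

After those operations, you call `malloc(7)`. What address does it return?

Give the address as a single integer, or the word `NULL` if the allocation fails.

Op 1: a = malloc(7) -> a = 0; heap: [0-6 ALLOC][7-31 FREE]
Op 2: b = malloc(9) -> b = 7; heap: [0-6 ALLOC][7-15 ALLOC][16-31 FREE]
Op 3: b = realloc(b, 2) -> b = 7; heap: [0-6 ALLOC][7-8 ALLOC][9-31 FREE]
Op 4: c = malloc(3) -> c = 9; heap: [0-6 ALLOC][7-8 ALLOC][9-11 ALLOC][12-31 FREE]
Op 5: d = malloc(2) -> d = 12; heap: [0-6 ALLOC][7-8 ALLOC][9-11 ALLOC][12-13 ALLOC][14-31 FREE]
Op 6: c = realloc(c, 1) -> c = 9; heap: [0-6 ALLOC][7-8 ALLOC][9-9 ALLOC][10-11 FREE][12-13 ALLOC][14-31 FREE]
Op 7: free(a) -> (freed a); heap: [0-6 FREE][7-8 ALLOC][9-9 ALLOC][10-11 FREE][12-13 ALLOC][14-31 FREE]
malloc(7): first-fit scan over [0-6 FREE][7-8 ALLOC][9-9 ALLOC][10-11 FREE][12-13 ALLOC][14-31 FREE] -> 0

Answer: 0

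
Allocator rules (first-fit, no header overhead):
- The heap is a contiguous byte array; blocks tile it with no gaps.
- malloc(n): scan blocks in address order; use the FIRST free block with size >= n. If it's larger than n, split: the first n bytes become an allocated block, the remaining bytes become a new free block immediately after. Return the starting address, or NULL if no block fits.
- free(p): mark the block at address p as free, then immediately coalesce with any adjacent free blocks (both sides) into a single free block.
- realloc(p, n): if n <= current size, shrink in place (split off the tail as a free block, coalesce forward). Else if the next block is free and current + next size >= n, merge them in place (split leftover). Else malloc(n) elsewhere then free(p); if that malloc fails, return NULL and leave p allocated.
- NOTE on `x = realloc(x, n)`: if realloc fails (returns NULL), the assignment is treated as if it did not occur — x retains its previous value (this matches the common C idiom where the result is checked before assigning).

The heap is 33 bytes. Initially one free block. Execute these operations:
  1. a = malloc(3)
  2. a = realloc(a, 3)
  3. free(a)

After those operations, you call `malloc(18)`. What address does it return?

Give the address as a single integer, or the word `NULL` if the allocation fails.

Op 1: a = malloc(3) -> a = 0; heap: [0-2 ALLOC][3-32 FREE]
Op 2: a = realloc(a, 3) -> a = 0; heap: [0-2 ALLOC][3-32 FREE]
Op 3: free(a) -> (freed a); heap: [0-32 FREE]
malloc(18): first-fit scan over [0-32 FREE] -> 0

Answer: 0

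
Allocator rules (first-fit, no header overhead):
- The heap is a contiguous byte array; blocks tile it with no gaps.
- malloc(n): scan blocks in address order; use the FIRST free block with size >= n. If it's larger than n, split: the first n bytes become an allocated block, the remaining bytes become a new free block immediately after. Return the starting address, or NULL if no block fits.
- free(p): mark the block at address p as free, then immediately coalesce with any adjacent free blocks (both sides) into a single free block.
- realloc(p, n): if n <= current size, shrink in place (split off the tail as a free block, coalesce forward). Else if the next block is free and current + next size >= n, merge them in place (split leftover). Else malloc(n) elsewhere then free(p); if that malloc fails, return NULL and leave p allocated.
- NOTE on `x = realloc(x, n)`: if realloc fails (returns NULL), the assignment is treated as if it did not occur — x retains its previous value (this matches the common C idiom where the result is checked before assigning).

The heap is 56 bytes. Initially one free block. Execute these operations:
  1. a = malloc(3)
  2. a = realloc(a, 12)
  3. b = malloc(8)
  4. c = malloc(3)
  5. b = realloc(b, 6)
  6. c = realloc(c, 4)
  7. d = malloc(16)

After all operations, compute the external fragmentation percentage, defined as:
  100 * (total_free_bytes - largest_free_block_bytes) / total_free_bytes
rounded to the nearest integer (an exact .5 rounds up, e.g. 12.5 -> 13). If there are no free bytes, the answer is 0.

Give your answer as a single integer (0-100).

Answer: 11

Derivation:
Op 1: a = malloc(3) -> a = 0; heap: [0-2 ALLOC][3-55 FREE]
Op 2: a = realloc(a, 12) -> a = 0; heap: [0-11 ALLOC][12-55 FREE]
Op 3: b = malloc(8) -> b = 12; heap: [0-11 ALLOC][12-19 ALLOC][20-55 FREE]
Op 4: c = malloc(3) -> c = 20; heap: [0-11 ALLOC][12-19 ALLOC][20-22 ALLOC][23-55 FREE]
Op 5: b = realloc(b, 6) -> b = 12; heap: [0-11 ALLOC][12-17 ALLOC][18-19 FREE][20-22 ALLOC][23-55 FREE]
Op 6: c = realloc(c, 4) -> c = 20; heap: [0-11 ALLOC][12-17 ALLOC][18-19 FREE][20-23 ALLOC][24-55 FREE]
Op 7: d = malloc(16) -> d = 24; heap: [0-11 ALLOC][12-17 ALLOC][18-19 FREE][20-23 ALLOC][24-39 ALLOC][40-55 FREE]
Free blocks: [2 16] total_free=18 largest=16 -> 100*(18-16)/18 = 200/18 ≈ 11.111 -> rounds to 11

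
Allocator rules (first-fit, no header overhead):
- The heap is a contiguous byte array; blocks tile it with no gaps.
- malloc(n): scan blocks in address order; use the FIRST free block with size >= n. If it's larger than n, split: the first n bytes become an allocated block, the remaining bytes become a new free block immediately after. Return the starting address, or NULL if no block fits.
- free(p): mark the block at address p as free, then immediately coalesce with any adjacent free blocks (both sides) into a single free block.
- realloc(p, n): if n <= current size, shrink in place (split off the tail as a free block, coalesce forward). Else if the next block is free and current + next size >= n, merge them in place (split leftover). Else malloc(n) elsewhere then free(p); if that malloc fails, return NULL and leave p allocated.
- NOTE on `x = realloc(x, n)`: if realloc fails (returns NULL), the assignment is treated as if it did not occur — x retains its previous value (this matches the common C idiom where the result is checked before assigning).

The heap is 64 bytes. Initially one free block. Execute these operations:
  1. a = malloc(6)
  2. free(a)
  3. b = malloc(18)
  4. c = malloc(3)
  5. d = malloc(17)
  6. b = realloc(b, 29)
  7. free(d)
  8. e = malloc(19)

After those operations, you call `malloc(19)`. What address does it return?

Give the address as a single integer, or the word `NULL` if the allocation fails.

Answer: 40

Derivation:
Op 1: a = malloc(6) -> a = 0; heap: [0-5 ALLOC][6-63 FREE]
Op 2: free(a) -> (freed a); heap: [0-63 FREE]
Op 3: b = malloc(18) -> b = 0; heap: [0-17 ALLOC][18-63 FREE]
Op 4: c = malloc(3) -> c = 18; heap: [0-17 ALLOC][18-20 ALLOC][21-63 FREE]
Op 5: d = malloc(17) -> d = 21; heap: [0-17 ALLOC][18-20 ALLOC][21-37 ALLOC][38-63 FREE]
Op 6: b = realloc(b, 29) -> NULL (b unchanged); heap: [0-17 ALLOC][18-20 ALLOC][21-37 ALLOC][38-63 FREE]
Op 7: free(d) -> (freed d); heap: [0-17 ALLOC][18-20 ALLOC][21-63 FREE]
Op 8: e = malloc(19) -> e = 21; heap: [0-17 ALLOC][18-20 ALLOC][21-39 ALLOC][40-63 FREE]
malloc(19): first-fit scan over [0-17 ALLOC][18-20 ALLOC][21-39 ALLOC][40-63 FREE] -> 40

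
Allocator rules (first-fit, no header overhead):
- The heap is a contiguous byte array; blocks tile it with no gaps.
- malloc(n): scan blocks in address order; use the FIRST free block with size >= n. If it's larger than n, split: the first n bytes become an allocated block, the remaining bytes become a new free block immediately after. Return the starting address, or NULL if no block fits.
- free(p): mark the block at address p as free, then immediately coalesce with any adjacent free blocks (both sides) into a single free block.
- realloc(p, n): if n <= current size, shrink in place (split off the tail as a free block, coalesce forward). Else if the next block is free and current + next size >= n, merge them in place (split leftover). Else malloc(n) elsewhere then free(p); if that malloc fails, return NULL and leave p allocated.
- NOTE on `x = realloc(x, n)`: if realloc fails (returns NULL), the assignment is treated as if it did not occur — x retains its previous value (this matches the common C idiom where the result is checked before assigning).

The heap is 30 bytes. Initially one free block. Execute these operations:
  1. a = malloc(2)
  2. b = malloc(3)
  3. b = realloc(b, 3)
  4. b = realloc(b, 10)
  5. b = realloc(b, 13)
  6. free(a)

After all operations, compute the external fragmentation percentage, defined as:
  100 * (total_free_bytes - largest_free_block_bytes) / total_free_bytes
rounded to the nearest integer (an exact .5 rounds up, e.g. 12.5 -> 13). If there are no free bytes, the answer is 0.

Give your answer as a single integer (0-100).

Answer: 12

Derivation:
Op 1: a = malloc(2) -> a = 0; heap: [0-1 ALLOC][2-29 FREE]
Op 2: b = malloc(3) -> b = 2; heap: [0-1 ALLOC][2-4 ALLOC][5-29 FREE]
Op 3: b = realloc(b, 3) -> b = 2; heap: [0-1 ALLOC][2-4 ALLOC][5-29 FREE]
Op 4: b = realloc(b, 10) -> b = 2; heap: [0-1 ALLOC][2-11 ALLOC][12-29 FREE]
Op 5: b = realloc(b, 13) -> b = 2; heap: [0-1 ALLOC][2-14 ALLOC][15-29 FREE]
Op 6: free(a) -> (freed a); heap: [0-1 FREE][2-14 ALLOC][15-29 FREE]
Free blocks: [2 15] total_free=17 largest=15 -> 100*(17-15)/17 = 200/17 ≈ 11.765 -> rounds to 12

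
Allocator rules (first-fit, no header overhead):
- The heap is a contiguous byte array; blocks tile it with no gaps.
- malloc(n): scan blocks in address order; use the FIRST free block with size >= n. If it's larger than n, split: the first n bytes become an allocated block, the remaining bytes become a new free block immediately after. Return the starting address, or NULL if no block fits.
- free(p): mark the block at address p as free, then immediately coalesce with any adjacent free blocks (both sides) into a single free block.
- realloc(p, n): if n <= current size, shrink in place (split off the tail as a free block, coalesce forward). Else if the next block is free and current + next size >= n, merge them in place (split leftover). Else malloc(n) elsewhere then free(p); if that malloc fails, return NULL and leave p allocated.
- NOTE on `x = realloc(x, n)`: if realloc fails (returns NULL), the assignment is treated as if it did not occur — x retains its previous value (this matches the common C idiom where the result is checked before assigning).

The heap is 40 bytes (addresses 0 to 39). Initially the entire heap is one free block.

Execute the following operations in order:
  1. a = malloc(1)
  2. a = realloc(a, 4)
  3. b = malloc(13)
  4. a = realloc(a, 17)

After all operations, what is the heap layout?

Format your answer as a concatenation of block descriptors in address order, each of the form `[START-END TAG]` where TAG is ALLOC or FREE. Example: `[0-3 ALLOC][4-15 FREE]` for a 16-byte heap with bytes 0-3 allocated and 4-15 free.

Op 1: a = malloc(1) -> a = 0; heap: [0-0 ALLOC][1-39 FREE]
Op 2: a = realloc(a, 4) -> a = 0; heap: [0-3 ALLOC][4-39 FREE]
Op 3: b = malloc(13) -> b = 4; heap: [0-3 ALLOC][4-16 ALLOC][17-39 FREE]
Op 4: a = realloc(a, 17) -> a = 17; heap: [0-3 FREE][4-16 ALLOC][17-33 ALLOC][34-39 FREE]

Answer: [0-3 FREE][4-16 ALLOC][17-33 ALLOC][34-39 FREE]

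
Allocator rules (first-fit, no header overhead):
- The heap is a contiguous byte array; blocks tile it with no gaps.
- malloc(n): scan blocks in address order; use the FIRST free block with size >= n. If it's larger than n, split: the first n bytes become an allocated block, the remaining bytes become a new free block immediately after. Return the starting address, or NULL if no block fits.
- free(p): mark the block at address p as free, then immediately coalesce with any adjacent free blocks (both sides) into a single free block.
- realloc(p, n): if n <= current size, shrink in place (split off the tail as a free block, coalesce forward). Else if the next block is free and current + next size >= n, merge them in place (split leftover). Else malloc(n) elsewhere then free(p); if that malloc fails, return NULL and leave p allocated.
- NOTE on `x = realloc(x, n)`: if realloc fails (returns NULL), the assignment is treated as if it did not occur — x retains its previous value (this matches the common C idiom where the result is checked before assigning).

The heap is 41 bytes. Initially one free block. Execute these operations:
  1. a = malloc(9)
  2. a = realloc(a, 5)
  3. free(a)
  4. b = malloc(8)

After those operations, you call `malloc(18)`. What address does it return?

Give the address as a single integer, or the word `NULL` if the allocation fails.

Op 1: a = malloc(9) -> a = 0; heap: [0-8 ALLOC][9-40 FREE]
Op 2: a = realloc(a, 5) -> a = 0; heap: [0-4 ALLOC][5-40 FREE]
Op 3: free(a) -> (freed a); heap: [0-40 FREE]
Op 4: b = malloc(8) -> b = 0; heap: [0-7 ALLOC][8-40 FREE]
malloc(18): first-fit scan over [0-7 ALLOC][8-40 FREE] -> 8

Answer: 8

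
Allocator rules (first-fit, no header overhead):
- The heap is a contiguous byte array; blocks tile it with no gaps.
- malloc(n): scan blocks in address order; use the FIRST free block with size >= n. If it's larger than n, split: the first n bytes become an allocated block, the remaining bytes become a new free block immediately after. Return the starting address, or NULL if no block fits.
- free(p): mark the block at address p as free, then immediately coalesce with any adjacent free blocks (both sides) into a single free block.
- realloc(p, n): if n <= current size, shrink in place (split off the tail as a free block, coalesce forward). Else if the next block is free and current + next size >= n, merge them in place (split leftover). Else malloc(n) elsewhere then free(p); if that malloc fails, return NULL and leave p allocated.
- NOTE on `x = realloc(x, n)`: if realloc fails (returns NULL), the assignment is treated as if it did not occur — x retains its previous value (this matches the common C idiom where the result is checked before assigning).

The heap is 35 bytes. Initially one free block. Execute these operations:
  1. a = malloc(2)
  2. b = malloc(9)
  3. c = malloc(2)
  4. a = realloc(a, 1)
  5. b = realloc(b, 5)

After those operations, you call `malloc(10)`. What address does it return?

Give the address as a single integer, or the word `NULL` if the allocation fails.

Op 1: a = malloc(2) -> a = 0; heap: [0-1 ALLOC][2-34 FREE]
Op 2: b = malloc(9) -> b = 2; heap: [0-1 ALLOC][2-10 ALLOC][11-34 FREE]
Op 3: c = malloc(2) -> c = 11; heap: [0-1 ALLOC][2-10 ALLOC][11-12 ALLOC][13-34 FREE]
Op 4: a = realloc(a, 1) -> a = 0; heap: [0-0 ALLOC][1-1 FREE][2-10 ALLOC][11-12 ALLOC][13-34 FREE]
Op 5: b = realloc(b, 5) -> b = 2; heap: [0-0 ALLOC][1-1 FREE][2-6 ALLOC][7-10 FREE][11-12 ALLOC][13-34 FREE]
malloc(10): first-fit scan over [0-0 ALLOC][1-1 FREE][2-6 ALLOC][7-10 FREE][11-12 ALLOC][13-34 FREE] -> 13

Answer: 13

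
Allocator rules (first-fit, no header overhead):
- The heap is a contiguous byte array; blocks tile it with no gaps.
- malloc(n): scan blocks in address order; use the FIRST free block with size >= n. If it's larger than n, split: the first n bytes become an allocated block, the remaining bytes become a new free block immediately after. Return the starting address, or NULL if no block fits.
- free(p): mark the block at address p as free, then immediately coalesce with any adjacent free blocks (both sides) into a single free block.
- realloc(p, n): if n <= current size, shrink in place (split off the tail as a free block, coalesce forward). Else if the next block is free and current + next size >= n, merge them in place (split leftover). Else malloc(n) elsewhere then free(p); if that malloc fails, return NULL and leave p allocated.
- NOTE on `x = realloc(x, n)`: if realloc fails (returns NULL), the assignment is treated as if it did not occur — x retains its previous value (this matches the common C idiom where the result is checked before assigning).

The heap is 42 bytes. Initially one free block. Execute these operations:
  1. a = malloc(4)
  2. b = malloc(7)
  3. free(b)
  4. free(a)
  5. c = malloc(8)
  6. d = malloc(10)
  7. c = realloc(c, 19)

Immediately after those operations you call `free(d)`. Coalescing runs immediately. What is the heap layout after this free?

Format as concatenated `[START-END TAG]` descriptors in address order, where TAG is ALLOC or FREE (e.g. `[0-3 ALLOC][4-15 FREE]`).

Answer: [0-17 FREE][18-36 ALLOC][37-41 FREE]

Derivation:
Op 1: a = malloc(4) -> a = 0; heap: [0-3 ALLOC][4-41 FREE]
Op 2: b = malloc(7) -> b = 4; heap: [0-3 ALLOC][4-10 ALLOC][11-41 FREE]
Op 3: free(b) -> (freed b); heap: [0-3 ALLOC][4-41 FREE]
Op 4: free(a) -> (freed a); heap: [0-41 FREE]
Op 5: c = malloc(8) -> c = 0; heap: [0-7 ALLOC][8-41 FREE]
Op 6: d = malloc(10) -> d = 8; heap: [0-7 ALLOC][8-17 ALLOC][18-41 FREE]
Op 7: c = realloc(c, 19) -> c = 18; heap: [0-7 FREE][8-17 ALLOC][18-36 ALLOC][37-41 FREE]
free(d): d = 8 -> block [8-17 ALLOC]; mark free, coalesce with adjacent free neighbors -> [0-17 FREE][18-36 ALLOC][37-41 FREE]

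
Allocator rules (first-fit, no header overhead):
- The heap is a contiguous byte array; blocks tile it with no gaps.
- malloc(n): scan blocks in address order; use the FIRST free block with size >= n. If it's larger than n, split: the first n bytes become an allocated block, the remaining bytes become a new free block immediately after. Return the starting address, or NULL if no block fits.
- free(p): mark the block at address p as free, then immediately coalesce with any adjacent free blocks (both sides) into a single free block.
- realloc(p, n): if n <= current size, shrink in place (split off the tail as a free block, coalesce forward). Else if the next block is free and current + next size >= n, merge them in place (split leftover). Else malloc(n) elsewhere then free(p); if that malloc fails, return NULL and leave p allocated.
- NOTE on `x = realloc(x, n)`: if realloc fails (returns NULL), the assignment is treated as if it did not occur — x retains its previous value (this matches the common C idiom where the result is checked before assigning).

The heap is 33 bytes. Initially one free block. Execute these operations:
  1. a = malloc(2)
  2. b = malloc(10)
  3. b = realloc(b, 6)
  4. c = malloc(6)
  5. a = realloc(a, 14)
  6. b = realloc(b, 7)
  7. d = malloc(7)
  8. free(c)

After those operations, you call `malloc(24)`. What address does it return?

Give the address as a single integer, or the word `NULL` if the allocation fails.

Answer: NULL

Derivation:
Op 1: a = malloc(2) -> a = 0; heap: [0-1 ALLOC][2-32 FREE]
Op 2: b = malloc(10) -> b = 2; heap: [0-1 ALLOC][2-11 ALLOC][12-32 FREE]
Op 3: b = realloc(b, 6) -> b = 2; heap: [0-1 ALLOC][2-7 ALLOC][8-32 FREE]
Op 4: c = malloc(6) -> c = 8; heap: [0-1 ALLOC][2-7 ALLOC][8-13 ALLOC][14-32 FREE]
Op 5: a = realloc(a, 14) -> a = 14; heap: [0-1 FREE][2-7 ALLOC][8-13 ALLOC][14-27 ALLOC][28-32 FREE]
Op 6: b = realloc(b, 7) -> NULL (b unchanged); heap: [0-1 FREE][2-7 ALLOC][8-13 ALLOC][14-27 ALLOC][28-32 FREE]
Op 7: d = malloc(7) -> d = NULL; heap: [0-1 FREE][2-7 ALLOC][8-13 ALLOC][14-27 ALLOC][28-32 FREE]
Op 8: free(c) -> (freed c); heap: [0-1 FREE][2-7 ALLOC][8-13 FREE][14-27 ALLOC][28-32 FREE]
malloc(24): first-fit scan over [0-1 FREE][2-7 ALLOC][8-13 FREE][14-27 ALLOC][28-32 FREE] -> NULL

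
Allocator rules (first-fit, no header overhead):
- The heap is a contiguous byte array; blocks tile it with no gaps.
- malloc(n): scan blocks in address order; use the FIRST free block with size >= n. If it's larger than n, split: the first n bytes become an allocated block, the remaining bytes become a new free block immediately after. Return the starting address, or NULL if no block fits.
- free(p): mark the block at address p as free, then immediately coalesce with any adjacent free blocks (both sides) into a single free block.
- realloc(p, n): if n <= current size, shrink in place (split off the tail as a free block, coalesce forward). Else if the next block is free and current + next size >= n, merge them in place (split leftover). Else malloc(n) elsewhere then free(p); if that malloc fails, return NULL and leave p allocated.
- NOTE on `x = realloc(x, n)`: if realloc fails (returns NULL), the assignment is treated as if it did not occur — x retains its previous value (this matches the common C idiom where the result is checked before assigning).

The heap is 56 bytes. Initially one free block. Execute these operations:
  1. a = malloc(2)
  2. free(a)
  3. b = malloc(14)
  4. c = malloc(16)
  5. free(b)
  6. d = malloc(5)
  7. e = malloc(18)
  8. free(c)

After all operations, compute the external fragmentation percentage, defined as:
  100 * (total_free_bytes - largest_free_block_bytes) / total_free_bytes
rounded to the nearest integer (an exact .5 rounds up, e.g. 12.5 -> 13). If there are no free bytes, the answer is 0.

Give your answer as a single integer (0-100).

Op 1: a = malloc(2) -> a = 0; heap: [0-1 ALLOC][2-55 FREE]
Op 2: free(a) -> (freed a); heap: [0-55 FREE]
Op 3: b = malloc(14) -> b = 0; heap: [0-13 ALLOC][14-55 FREE]
Op 4: c = malloc(16) -> c = 14; heap: [0-13 ALLOC][14-29 ALLOC][30-55 FREE]
Op 5: free(b) -> (freed b); heap: [0-13 FREE][14-29 ALLOC][30-55 FREE]
Op 6: d = malloc(5) -> d = 0; heap: [0-4 ALLOC][5-13 FREE][14-29 ALLOC][30-55 FREE]
Op 7: e = malloc(18) -> e = 30; heap: [0-4 ALLOC][5-13 FREE][14-29 ALLOC][30-47 ALLOC][48-55 FREE]
Op 8: free(c) -> (freed c); heap: [0-4 ALLOC][5-29 FREE][30-47 ALLOC][48-55 FREE]
Free blocks: [25 8] total_free=33 largest=25 -> 100*(33-25)/33 = 800/33 ≈ 24.242 -> rounds to 24

Answer: 24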